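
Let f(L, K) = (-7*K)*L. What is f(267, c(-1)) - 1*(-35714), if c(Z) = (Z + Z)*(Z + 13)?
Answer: 80570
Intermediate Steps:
c(Z) = 2*Z*(13 + Z) (c(Z) = (2*Z)*(13 + Z) = 2*Z*(13 + Z))
f(L, K) = -7*K*L
f(267, c(-1)) - 1*(-35714) = -7*2*(-1)*(13 - 1)*267 - 1*(-35714) = -7*2*(-1)*12*267 + 35714 = -7*(-24)*267 + 35714 = 44856 + 35714 = 80570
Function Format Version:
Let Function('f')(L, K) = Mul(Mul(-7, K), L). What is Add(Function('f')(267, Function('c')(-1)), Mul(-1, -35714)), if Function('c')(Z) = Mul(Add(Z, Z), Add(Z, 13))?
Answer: 80570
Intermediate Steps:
Function('c')(Z) = Mul(2, Z, Add(13, Z)) (Function('c')(Z) = Mul(Mul(2, Z), Add(13, Z)) = Mul(2, Z, Add(13, Z)))
Function('f')(L, K) = Mul(-7, K, L)
Add(Function('f')(267, Function('c')(-1)), Mul(-1, -35714)) = Add(Mul(-7, Mul(2, -1, Add(13, -1)), 267), Mul(-1, -35714)) = Add(Mul(-7, Mul(2, -1, 12), 267), 35714) = Add(Mul(-7, -24, 267), 35714) = Add(44856, 35714) = 80570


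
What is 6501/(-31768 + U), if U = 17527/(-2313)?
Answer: -15036813/73496911 ≈ -0.20459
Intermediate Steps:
U = -17527/2313 (U = 17527*(-1/2313) = -17527/2313 ≈ -7.5776)
6501/(-31768 + U) = 6501/(-31768 - 17527/2313) = 6501/(-73496911/2313) = 6501*(-2313/73496911) = -15036813/73496911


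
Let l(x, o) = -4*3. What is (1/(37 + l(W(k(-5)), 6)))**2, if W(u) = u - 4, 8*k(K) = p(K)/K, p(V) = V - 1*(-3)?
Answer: 1/625 ≈ 0.0016000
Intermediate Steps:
p(V) = 3 + V (p(V) = V + 3 = 3 + V)
k(K) = (3 + K)/(8*K) (k(K) = ((3 + K)/K)/8 = (3 + K)/(8*K))
W(u) = -4 + u
l(x, o) = -12
(1/(37 + l(W(k(-5)), 6)))**2 = (1/(37 - 12))**2 = (1/25)**2 = 1/625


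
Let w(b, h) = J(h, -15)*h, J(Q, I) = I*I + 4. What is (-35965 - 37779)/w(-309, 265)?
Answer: -73744/60685 ≈ -1.2152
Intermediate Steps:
J(Q, I) = 4 + I² (J(Q, I) = I² + 4 = 4 + I²)
w(b, h) = 229*h (w(b, h) = (4 + (-15)²)*h = (4 + 225)*h = 229*h)
(-35965 - 37779)/w(-309, 265) = (-35965 - 37779)/((229*265)) = -73744/60685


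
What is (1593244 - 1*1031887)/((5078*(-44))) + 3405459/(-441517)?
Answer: -1008737173857/98649026344 ≈ -10.226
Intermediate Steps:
(1593244 - 1*1031887)/((5078*(-44))) + 3405459/(-441517) = (1593244 - 1031887)/(-223432) + 3405459*(-1/441517) = 561357*(-1/223432) - 3405459/441517 = -561357/223432 - 3405459/441517 = -1008737173857/98649026344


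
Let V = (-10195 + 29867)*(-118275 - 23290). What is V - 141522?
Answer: -2785008202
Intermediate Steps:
V = -2784866680 (V = 19672*(-141565) = -2784866680)
V - 141522 = -2784866680 - 141522 = -2785008202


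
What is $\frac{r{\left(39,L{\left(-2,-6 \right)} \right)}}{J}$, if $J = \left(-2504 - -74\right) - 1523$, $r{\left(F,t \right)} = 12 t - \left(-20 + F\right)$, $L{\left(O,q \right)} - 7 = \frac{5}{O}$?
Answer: $- \frac{35}{3953} \approx -0.008854$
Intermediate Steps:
$L{\left(O,q \right)} = 7 + \frac{5}{O}$
$r{\left(F,t \right)} = 20 - F + 12 t$
$J = -3953$ ($J = \left(-2504 + 74\right) - 1523 = -2430 - 1523 = -3953$)
$\frac{r{\left(39,L{\left(-2,-6 \right)} \right)}}{J} = \frac{20 - 39 + 12 \left(7 + \frac{5}{-2}\right)}{-3953} = \left(20 - 39 + 12 \left(7 + 5 \left(- \frac{1}{2}\right)\right)\right) \left(- \frac{1}{3953}\right) = \left(20 - 39 + 12 \left(7 - \frac{5}{2}\right)\right) \left(- \frac{1}{3953}\right) = \left(20 - 39 + 12 \cdot \frac{9}{2}\right) \left(- \frac{1}{3953}\right) = \left(20 - 39 + 54\right) \left(- \frac{1}{3953}\right) = 35 \left(- \frac{1}{3953}\right) = - \frac{35}{3953}$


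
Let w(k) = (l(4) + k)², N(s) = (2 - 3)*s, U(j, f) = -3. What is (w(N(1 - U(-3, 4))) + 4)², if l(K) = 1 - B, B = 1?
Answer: 400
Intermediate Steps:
l(K) = 0 (l(K) = 1 - 1*1 = 1 - 1 = 0)
N(s) = -s
w(k) = k² (w(k) = (0 + k)² = k²)
(w(N(1 - U(-3, 4))) + 4)² = ((-(1 - 1*(-3)))² + 4)² = ((-(1 + 3))² + 4)² = ((-1*4)² + 4)² = ((-4)² + 4)² = (16 + 4)² = 20² = 400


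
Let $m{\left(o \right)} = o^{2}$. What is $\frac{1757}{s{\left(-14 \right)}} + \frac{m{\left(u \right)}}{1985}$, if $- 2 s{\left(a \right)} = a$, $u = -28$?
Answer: $\frac{499019}{1985} \approx 251.4$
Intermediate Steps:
$s{\left(a \right)} = - \frac{a}{2}$
$\frac{1757}{s{\left(-14 \right)}} + \frac{m{\left(u \right)}}{1985} = \frac{1757}{\left(- \frac{1}{2}\right) \left(-14\right)} + \frac{\left(-28\right)^{2}}{1985} = \frac{1757}{7} + 784 \cdot \frac{1}{1985} = 1757 \cdot \frac{1}{7} + \frac{784}{1985} = 251 + \frac{784}{1985} = \frac{499019}{1985}$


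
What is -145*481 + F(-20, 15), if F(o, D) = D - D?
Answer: -69745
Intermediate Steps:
F(o, D) = 0
-145*481 + F(-20, 15) = -145*481 + 0 = -69745 + 0 = -69745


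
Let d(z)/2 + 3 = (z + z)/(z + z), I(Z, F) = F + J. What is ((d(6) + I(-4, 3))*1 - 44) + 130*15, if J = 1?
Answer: 1906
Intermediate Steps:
I(Z, F) = 1 + F (I(Z, F) = F + 1 = 1 + F)
d(z) = -4 (d(z) = -6 + 2*((z + z)/(z + z)) = -6 + 2*((2*z)/((2*z))) = -6 + 2*((2*z)*(1/(2*z))) = -6 + 2*1 = -6 + 2 = -4)
((d(6) + I(-4, 3))*1 - 44) + 130*15 = ((-4 + (1 + 3))*1 - 44) + 130*15 = ((-4 + 4)*1 - 44) + 1950 = (0*1 - 44) + 1950 = (0 - 44) + 1950 = -44 + 1950 = 1906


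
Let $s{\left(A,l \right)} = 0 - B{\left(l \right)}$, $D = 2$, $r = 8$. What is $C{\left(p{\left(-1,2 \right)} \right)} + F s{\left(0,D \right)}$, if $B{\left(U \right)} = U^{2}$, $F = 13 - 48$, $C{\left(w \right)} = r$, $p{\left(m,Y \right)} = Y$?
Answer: $148$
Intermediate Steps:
$C{\left(w \right)} = 8$
$F = -35$ ($F = 13 - 48 = -35$)
$s{\left(A,l \right)} = - l^{2}$ ($s{\left(A,l \right)} = 0 - l^{2} = - l^{2}$)
$C{\left(p{\left(-1,2 \right)} \right)} + F s{\left(0,D \right)} = 8 - 35 \left(- 2^{2}\right) = 8 - 35 \left(\left(-1\right) 4\right) = 8 - -140 = 8 + 140 = 148$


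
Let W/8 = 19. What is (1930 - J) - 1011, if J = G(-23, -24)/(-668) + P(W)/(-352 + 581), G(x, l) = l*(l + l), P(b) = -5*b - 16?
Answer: 35340861/38243 ≈ 924.11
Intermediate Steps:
W = 152 (W = 8*19 = 152)
P(b) = -16 - 5*b
G(x, l) = 2*l² (G(x, l) = l*(2*l) = 2*l²)
J = -195544/38243 (J = (2*(-24)²)/(-668) + (-16 - 5*152)/(-352 + 581) = (2*576)*(-1/668) + (-16 - 760)/229 = 1152*(-1/668) - 776*1/229 = -288/167 - 776/229 = -195544/38243 ≈ -5.1132)
(1930 - J) - 1011 = (1930 - 1*(-195544/38243)) - 1011 = (1930 + 195544/38243) - 1011 = 74004534/38243 - 1011 = 35340861/38243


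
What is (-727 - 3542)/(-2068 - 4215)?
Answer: 4269/6283 ≈ 0.67945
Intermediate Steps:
(-727 - 3542)/(-2068 - 4215) = -4269/(-6283) = -4269*(-1/6283) = 4269/6283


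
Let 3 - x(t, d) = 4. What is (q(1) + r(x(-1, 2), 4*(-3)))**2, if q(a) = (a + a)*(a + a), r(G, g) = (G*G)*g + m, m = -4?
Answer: 144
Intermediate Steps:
x(t, d) = -1 (x(t, d) = 3 - 1*4 = 3 - 4 = -1)
r(G, g) = -4 + g*G**2 (r(G, g) = (G*G)*g - 4 = G**2*g - 4 = g*G**2 - 4 = -4 + g*G**2)
q(a) = 4*a**2 (q(a) = (2*a)*(2*a) = 4*a**2)
(q(1) + r(x(-1, 2), 4*(-3)))**2 = (4*1**2 + (-4 + (4*(-3))*(-1)**2))**2 = (4*1 + (-4 - 12*1))**2 = (4 + (-4 - 12))**2 = (4 - 16)**2 = (-12)**2 = 144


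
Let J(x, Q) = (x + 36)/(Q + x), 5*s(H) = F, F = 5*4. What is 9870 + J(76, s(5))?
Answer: 49357/5 ≈ 9871.4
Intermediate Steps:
F = 20
s(H) = 4 (s(H) = (1/5)*20 = 4)
J(x, Q) = (36 + x)/(Q + x)
9870 + J(76, s(5)) = 9870 + (36 + 76)/(4 + 76) = 9870 + 112/80 = 9870 + (1/80)*112 = 9870 + 7/5 = 49357/5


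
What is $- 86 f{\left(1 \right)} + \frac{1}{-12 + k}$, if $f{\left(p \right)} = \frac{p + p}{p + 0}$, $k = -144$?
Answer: $- \frac{26833}{156} \approx -172.01$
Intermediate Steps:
$f{\left(p \right)} = 2$ ($f{\left(p \right)} = \frac{2 p}{p} = 2$)
$- 86 f{\left(1 \right)} + \frac{1}{-12 + k} = \left(-86\right) 2 + \frac{1}{-12 - 144} = -172 + \frac{1}{-156} = -172 - \frac{1}{156} = - \frac{26833}{156}$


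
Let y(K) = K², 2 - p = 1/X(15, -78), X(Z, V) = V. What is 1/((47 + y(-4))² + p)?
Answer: 78/309739 ≈ 0.00025182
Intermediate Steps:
p = 157/78 (p = 2 - 1/(-78) = 2 - 1*(-1/78) = 2 + 1/78 = 157/78 ≈ 2.0128)
1/((47 + y(-4))² + p) = 1/((47 + (-4)²)² + 157/78) = 1/((47 + 16)² + 157/78) = 1/(63² + 157/78) = 1/(3969 + 157/78) = 1/(309739/78) = 78/309739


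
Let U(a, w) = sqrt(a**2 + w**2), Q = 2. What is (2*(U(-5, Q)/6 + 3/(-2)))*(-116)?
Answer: 348 - 116*sqrt(29)/3 ≈ 139.77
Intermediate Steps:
(2*(U(-5, Q)/6 + 3/(-2)))*(-116) = (2*(sqrt((-5)**2 + 2**2)/6 + 3/(-2)))*(-116) = (2*(sqrt(25 + 4)*(1/6) + 3*(-1/2)))*(-116) = (2*(sqrt(29)*(1/6) - 3/2))*(-116) = (2*(sqrt(29)/6 - 3/2))*(-116) = (2*(-3/2 + sqrt(29)/6))*(-116) = (-3 + sqrt(29)/3)*(-116) = 348 - 116*sqrt(29)/3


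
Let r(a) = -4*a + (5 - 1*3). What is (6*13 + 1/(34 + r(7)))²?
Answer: 390625/64 ≈ 6103.5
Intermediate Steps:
r(a) = 2 - 4*a (r(a) = -4*a + (5 - 3) = -4*a + 2 = 2 - 4*a)
(6*13 + 1/(34 + r(7)))² = (6*13 + 1/(34 + (2 - 4*7)))² = (78 + 1/(34 + (2 - 28)))² = (78 + 1/(34 - 26))² = (78 + 1/8)² = (78 + ⅛)² = (625/8)² = 390625/64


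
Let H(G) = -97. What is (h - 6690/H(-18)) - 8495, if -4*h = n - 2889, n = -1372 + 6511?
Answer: -1743775/194 ≈ -8988.5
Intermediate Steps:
n = 5139
h = -1125/2 (h = -(5139 - 2889)/4 = -¼*2250 = -1125/2 ≈ -562.50)
(h - 6690/H(-18)) - 8495 = (-1125/2 - 6690/(-97)) - 8495 = (-1125/2 - 6690*(-1/97)) - 8495 = (-1125/2 + 6690/97) - 8495 = -95745/194 - 8495 = -1743775/194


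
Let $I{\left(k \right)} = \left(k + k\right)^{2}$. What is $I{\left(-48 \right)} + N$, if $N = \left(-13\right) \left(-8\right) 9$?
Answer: $10152$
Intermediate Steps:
$N = 936$ ($N = 104 \cdot 9 = 936$)
$I{\left(k \right)} = 4 k^{2}$ ($I{\left(k \right)} = \left(2 k\right)^{2} = 4 k^{2}$)
$I{\left(-48 \right)} + N = 4 \left(-48\right)^{2} + 936 = 4 \cdot 2304 + 936 = 9216 + 936 = 10152$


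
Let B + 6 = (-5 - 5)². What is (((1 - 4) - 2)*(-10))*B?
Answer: 4700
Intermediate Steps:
B = 94 (B = -6 + (-5 - 5)² = -6 + (-10)² = -6 + 100 = 94)
(((1 - 4) - 2)*(-10))*B = (((1 - 4) - 2)*(-10))*94 = ((-3 - 2)*(-10))*94 = -5*(-10)*94 = 50*94 = 4700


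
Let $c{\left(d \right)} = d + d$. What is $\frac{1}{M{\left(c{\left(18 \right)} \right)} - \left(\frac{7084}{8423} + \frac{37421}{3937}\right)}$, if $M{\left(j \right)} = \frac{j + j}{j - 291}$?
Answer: $- \frac{2818714835}{29958249659} \approx -0.094088$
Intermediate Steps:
$c{\left(d \right)} = 2 d$
$M{\left(j \right)} = \frac{2 j}{-291 + j}$
$\frac{1}{M{\left(c{\left(18 \right)} \right)} - \left(\frac{7084}{8423} + \frac{37421}{3937}\right)} = \frac{1}{\frac{2 \cdot 2 \cdot 18}{-291 + 2 \cdot 18} - \left(\frac{7084}{8423} + \frac{37421}{3937}\right)} = \frac{1}{2 \cdot 36 \frac{1}{-291 + 36} - \frac{343086791}{33161351}} = \frac{1}{2 \cdot 36 \frac{1}{-255} - \frac{343086791}{33161351}} = \frac{1}{2 \cdot 36 \left(- \frac{1}{255}\right) - \frac{343086791}{33161351}} = \frac{1}{- \frac{24}{85} - \frac{343086791}{33161351}} = \frac{1}{- \frac{29958249659}{2818714835}} = - \frac{2818714835}{29958249659}$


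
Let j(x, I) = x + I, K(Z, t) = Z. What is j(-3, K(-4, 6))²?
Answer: 49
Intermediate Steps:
j(x, I) = I + x
j(-3, K(-4, 6))² = (-4 - 3)² = (-7)² = 49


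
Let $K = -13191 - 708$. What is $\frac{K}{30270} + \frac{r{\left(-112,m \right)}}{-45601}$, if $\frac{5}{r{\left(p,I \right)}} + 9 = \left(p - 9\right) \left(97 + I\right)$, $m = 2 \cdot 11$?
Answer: $- \frac{1521984970107}{3314661904360} \approx -0.45917$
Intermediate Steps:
$K = -13899$ ($K = -13191 - 708 = -13899$)
$m = 22$
$r{\left(p,I \right)} = \frac{5}{-9 + \left(-9 + p\right) \left(97 + I\right)}$ ($r{\left(p,I \right)} = \frac{5}{-9 + \left(p - 9\right) \left(97 + I\right)} = \frac{5}{-9 + \left(-9 + p\right) \left(97 + I\right)}$)
$\frac{K}{30270} + \frac{r{\left(-112,m \right)}}{-45601} = - \frac{13899}{30270} + \frac{5 \frac{1}{-882 - 198 + 97 \left(-112\right) + 22 \left(-112\right)}}{-45601} = \left(-13899\right) \frac{1}{30270} + \frac{5}{-882 - 198 - 10864 - 2464} \left(- \frac{1}{45601}\right) = - \frac{4633}{10090} + \frac{5}{-14408} \left(- \frac{1}{45601}\right) = - \frac{4633}{10090} + 5 \left(- \frac{1}{14408}\right) \left(- \frac{1}{45601}\right) = - \frac{4633}{10090} - - \frac{5}{657019208} = - \frac{4633}{10090} + \frac{5}{657019208} = - \frac{1521984970107}{3314661904360}$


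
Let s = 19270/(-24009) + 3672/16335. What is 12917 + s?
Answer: 187616779939/14525445 ≈ 12916.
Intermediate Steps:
s = -8393126/14525445 (s = 19270*(-1/24009) + 3672*(1/16335) = -19270/24009 + 136/605 = -8393126/14525445 ≈ -0.57782)
12917 + s = 12917 - 8393126/14525445 = 187616779939/14525445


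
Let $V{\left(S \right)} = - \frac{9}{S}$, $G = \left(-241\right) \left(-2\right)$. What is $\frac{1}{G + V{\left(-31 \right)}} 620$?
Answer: $\frac{19220}{14951} \approx 1.2855$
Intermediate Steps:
$G = 482$
$\frac{1}{G + V{\left(-31 \right)}} 620 = \frac{1}{482 - \frac{9}{-31}} \cdot 620 = \frac{1}{482 - - \frac{9}{31}} \cdot 620 = \frac{1}{482 + \frac{9}{31}} \cdot 620 = \frac{1}{\frac{14951}{31}} \cdot 620 = \frac{31}{14951} \cdot 620 = \frac{19220}{14951}$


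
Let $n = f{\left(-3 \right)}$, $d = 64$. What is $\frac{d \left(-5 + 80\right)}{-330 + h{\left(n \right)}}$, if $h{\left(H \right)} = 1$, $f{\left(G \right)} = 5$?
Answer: $- \frac{4800}{329} \approx -14.59$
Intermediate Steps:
$n = 5$
$\frac{d \left(-5 + 80\right)}{-330 + h{\left(n \right)}} = \frac{64 \left(-5 + 80\right)}{-330 + 1} = \frac{64 \cdot 75}{-329} = \left(- \frac{1}{329}\right) 4800 = - \frac{4800}{329}$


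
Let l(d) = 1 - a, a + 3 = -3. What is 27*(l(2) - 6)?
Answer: 27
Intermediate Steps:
a = -6 (a = -3 - 3 = -6)
l(d) = 7 (l(d) = 1 - 1*(-6) = 1 + 6 = 7)
27*(l(2) - 6) = 27*(7 - 6) = 27*1 = 27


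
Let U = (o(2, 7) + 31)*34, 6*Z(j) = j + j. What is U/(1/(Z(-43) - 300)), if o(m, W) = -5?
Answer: -833612/3 ≈ -2.7787e+5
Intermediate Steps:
Z(j) = j/3 (Z(j) = (j + j)/6 = (2*j)/6 = j/3)
U = 884 (U = (-5 + 31)*34 = 26*34 = 884)
U/(1/(Z(-43) - 300)) = 884/(1/((⅓)*(-43) - 300)) = 884/(1/(-43/3 - 300)) = 884/(1/(-943/3)) = 884/(-3/943) = 884*(-943/3) = -833612/3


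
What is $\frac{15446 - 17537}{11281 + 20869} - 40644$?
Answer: $- \frac{1306706691}{32150} \approx -40644.0$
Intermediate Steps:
$\frac{15446 - 17537}{11281 + 20869} - 40644 = - \frac{2091}{32150} - 40644 = - \frac{1306706691}{32150}$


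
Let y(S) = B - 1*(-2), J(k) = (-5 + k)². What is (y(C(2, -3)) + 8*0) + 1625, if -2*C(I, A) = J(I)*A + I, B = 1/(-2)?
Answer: 3253/2 ≈ 1626.5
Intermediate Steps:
B = -½ ≈ -0.50000
C(I, A) = -I/2 - A*(-5 + I)²/2 (C(I, A) = -((-5 + I)²*A + I)/2 = -(A*(-5 + I)² + I)/2 = -(I + A*(-5 + I)²)/2 = -I/2 - A*(-5 + I)²/2)
y(S) = 3/2 (y(S) = -½ - 1*(-2) = -½ + 2 = 3/2)
(y(C(2, -3)) + 8*0) + 1625 = (3/2 + 8*0) + 1625 = (3/2 + 0) + 1625 = 3/2 + 1625 = 3253/2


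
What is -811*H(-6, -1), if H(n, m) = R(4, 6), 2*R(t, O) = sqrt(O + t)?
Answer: -811*sqrt(10)/2 ≈ -1282.3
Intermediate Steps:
R(t, O) = sqrt(O + t)/2
H(n, m) = sqrt(10)/2 (H(n, m) = sqrt(6 + 4)/2 = sqrt(10)/2)
-811*H(-6, -1) = -811*sqrt(10)/2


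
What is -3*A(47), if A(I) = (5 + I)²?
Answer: -8112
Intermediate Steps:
-3*A(47) = -3*(5 + 47)² = -3*52² = -3*2704 = -8112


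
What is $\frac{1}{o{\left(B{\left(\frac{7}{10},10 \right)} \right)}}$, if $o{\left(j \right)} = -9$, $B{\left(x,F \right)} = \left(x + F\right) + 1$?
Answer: $- \frac{1}{9} \approx -0.11111$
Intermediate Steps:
$B{\left(x,F \right)} = 1 + F + x$ ($B{\left(x,F \right)} = \left(F + x\right) + 1 = 1 + F + x$)
$\frac{1}{o{\left(B{\left(\frac{7}{10},10 \right)} \right)}} = \frac{1}{-9} = - \frac{1}{9}$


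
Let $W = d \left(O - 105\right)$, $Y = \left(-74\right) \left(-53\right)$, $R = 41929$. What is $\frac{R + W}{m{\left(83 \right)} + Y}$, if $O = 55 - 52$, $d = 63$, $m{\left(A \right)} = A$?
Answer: $\frac{35503}{4005} \approx 8.8647$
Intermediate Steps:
$O = 3$
$Y = 3922$
$W = -6426$ ($W = 63 \left(3 - 105\right) = 63 \left(-102\right) = -6426$)
$\frac{R + W}{m{\left(83 \right)} + Y} = \frac{41929 - 6426}{83 + 3922} = \frac{35503}{4005}$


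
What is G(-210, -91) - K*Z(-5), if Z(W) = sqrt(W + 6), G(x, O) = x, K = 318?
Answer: -528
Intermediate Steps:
Z(W) = sqrt(6 + W)
G(-210, -91) - K*Z(-5) = -210 - 318*sqrt(6 - 5) = -210 - 318*sqrt(1) = -210 - 318 = -528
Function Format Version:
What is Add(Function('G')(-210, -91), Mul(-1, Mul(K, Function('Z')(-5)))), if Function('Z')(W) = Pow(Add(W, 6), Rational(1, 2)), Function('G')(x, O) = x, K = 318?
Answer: -528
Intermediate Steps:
Function('Z')(W) = Pow(Add(6, W), Rational(1, 2))
Add(Function('G')(-210, -91), Mul(-1, Mul(K, Function('Z')(-5)))) = Add(-210, Mul(-1, Mul(318, Pow(Add(6, -5), Rational(1, 2))))) = Add(-210, Mul(-1, Mul(318, Pow(1, Rational(1, 2))))) = Add(-210, Mul(-1, Mul(318, 1))) = Add(-210, Mul(-1, 318)) = Add(-210, -318) = -528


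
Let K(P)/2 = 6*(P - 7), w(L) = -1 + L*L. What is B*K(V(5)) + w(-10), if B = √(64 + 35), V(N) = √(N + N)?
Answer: 99 - 252*√11 + 36*√110 ≈ -359.22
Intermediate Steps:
V(N) = √2*√N (V(N) = √(2*N) = √2*√N)
w(L) = -1 + L²
B = 3*√11 (B = √99 = 3*√11 ≈ 9.9499)
K(P) = -84 + 12*P (K(P) = 2*(6*(P - 7)) = 2*(6*(-7 + P)) = 2*(-42 + 6*P) = -84 + 12*P)
B*K(V(5)) + w(-10) = (3*√11)*(-84 + 12*(√2*√5)) + (-1 + (-10)²) = (3*√11)*(-84 + 12*√10) + (-1 + 100) = 3*√11*(-84 + 12*√10) + 99 = 99 + 3*√11*(-84 + 12*√10)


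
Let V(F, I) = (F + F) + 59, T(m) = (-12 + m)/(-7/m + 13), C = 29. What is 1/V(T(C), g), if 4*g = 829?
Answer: 185/11408 ≈ 0.016217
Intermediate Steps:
g = 829/4 (g = (1/4)*829 = 829/4 ≈ 207.25)
T(m) = (-12 + m)/(13 - 7/m)
V(F, I) = 59 + 2*F (V(F, I) = 2*F + 59 = 59 + 2*F)
1/V(T(C), g) = 1/(59 + 2*(29*(-12 + 29)/(-7 + 13*29))) = 1/(59 + 2*(29*17/(-7 + 377))) = 1/(59 + 2*(29*17/370)) = 1/(59 + 2*(29*(1/370)*17)) = 1/(59 + 2*(493/370)) = 1/(59 + 493/185) = 1/(11408/185) = 185/11408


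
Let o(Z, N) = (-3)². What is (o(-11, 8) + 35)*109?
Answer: 4796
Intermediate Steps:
o(Z, N) = 9
(o(-11, 8) + 35)*109 = (9 + 35)*109 = 44*109 = 4796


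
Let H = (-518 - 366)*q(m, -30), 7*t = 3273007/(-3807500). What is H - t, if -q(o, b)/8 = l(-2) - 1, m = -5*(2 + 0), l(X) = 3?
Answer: 376976233007/26652500 ≈ 14144.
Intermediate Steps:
m = -10 (m = -5*2 = -10)
t = -3273007/26652500 (t = (3273007/(-3807500))/7 = (3273007*(-1/3807500))/7 = (⅐)*(-3273007/3807500) = -3273007/26652500 ≈ -0.12280)
q(o, b) = -16 (q(o, b) = -8*(3 - 1) = -8*2 = -16)
H = 14144 (H = (-518 - 366)*(-16) = -884*(-16) = 14144)
H - t = 14144 - 1*(-3273007/26652500) = 14144 + 3273007/26652500 = 376976233007/26652500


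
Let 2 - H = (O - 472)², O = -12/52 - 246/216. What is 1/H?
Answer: -219024/49078204321 ≈ -4.4628e-6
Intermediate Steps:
O = -641/468 (O = -12*1/52 - 246*1/216 = -3/13 - 41/36 = -641/468 ≈ -1.3697)
H = -49078204321/219024 (H = 2 - (-641/468 - 472)² = 2 - (-221537/468)² = 2 - 1*49078642369/219024 = 2 - 49078642369/219024 = -49078204321/219024 ≈ -2.2408e+5)
1/H = 1/(-49078204321/219024) = -219024/49078204321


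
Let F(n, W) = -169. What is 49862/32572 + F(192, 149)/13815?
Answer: 341669431/224991090 ≈ 1.5186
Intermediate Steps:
49862/32572 + F(192, 149)/13815 = 49862/32572 - 169/13815 = 49862*(1/32572) - 169*1/13815 = 24931/16286 - 169/13815 = 341669431/224991090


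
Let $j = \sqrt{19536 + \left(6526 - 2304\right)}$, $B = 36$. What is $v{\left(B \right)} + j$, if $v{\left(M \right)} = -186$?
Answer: $-186 + \sqrt{23758} \approx -31.864$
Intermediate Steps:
$j = \sqrt{23758}$ ($j = \sqrt{19536 + \left(6526 - 2304\right)} = \sqrt{19536 + 4222} = \sqrt{23758} \approx 154.14$)
$v{\left(B \right)} + j = -186 + \sqrt{23758}$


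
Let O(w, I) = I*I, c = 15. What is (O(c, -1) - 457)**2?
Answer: 207936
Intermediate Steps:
O(w, I) = I**2
(O(c, -1) - 457)**2 = ((-1)**2 - 457)**2 = (1 - 457)**2 = (-456)**2 = 207936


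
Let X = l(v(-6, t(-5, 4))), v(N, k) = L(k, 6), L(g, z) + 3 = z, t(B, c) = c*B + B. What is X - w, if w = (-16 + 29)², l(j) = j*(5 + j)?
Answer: -145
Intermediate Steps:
t(B, c) = B + B*c (t(B, c) = B*c + B = B + B*c)
L(g, z) = -3 + z
v(N, k) = 3 (v(N, k) = -3 + 6 = 3)
w = 169 (w = 13² = 169)
X = 24 (X = 3*(5 + 3) = 3*8 = 24)
X - w = 24 - 1*169 = 24 - 169 = -145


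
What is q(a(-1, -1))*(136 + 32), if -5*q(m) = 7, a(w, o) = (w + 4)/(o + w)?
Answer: -1176/5 ≈ -235.20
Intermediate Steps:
a(w, o) = (4 + w)/(o + w)
q(m) = -7/5 (q(m) = -1/5*7 = -7/5)
q(a(-1, -1))*(136 + 32) = -7*(136 + 32)/5 = -7/5*168 = -1176/5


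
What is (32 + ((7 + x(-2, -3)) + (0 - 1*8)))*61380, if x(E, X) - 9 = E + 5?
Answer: 2639340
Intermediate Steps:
x(E, X) = 14 + E (x(E, X) = 9 + (E + 5) = 9 + (5 + E) = 14 + E)
(32 + ((7 + x(-2, -3)) + (0 - 1*8)))*61380 = (32 + ((7 + (14 - 2)) + (0 - 1*8)))*61380 = (32 + ((7 + 12) + (0 - 8)))*61380 = (32 + (19 - 8))*61380 = (32 + 11)*61380 = 43*61380 = 2639340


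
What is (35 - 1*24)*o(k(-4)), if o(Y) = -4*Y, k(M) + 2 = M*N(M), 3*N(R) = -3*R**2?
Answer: -2728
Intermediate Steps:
N(R) = -R**2 (N(R) = (-3*R**2)/3 = -R**2)
k(M) = -2 - M**3 (k(M) = -2 + M*(-M**2) = -2 - M**3)
(35 - 1*24)*o(k(-4)) = (35 - 1*24)*(-4*(-2 - 1*(-4)**3)) = (35 - 24)*(-4*(-2 - 1*(-64))) = 11*(-4*(-2 + 64)) = 11*(-4*62) = 11*(-248) = -2728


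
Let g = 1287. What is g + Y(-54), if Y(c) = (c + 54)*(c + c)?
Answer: 1287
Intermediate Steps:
Y(c) = 2*c*(54 + c) (Y(c) = (54 + c)*(2*c) = 2*c*(54 + c))
g + Y(-54) = 1287 + 2*(-54)*(54 - 54) = 1287 + 2*(-54)*0 = 1287 + 0 = 1287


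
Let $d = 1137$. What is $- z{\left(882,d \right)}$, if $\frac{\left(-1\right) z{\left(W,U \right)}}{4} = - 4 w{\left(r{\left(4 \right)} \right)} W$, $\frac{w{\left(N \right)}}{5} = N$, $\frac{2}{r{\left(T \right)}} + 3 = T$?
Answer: $-141120$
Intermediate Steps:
$r{\left(T \right)} = \frac{2}{-3 + T}$
$w{\left(N \right)} = 5 N$
$z{\left(W,U \right)} = 160 W$ ($z{\left(W,U \right)} = - 4 - 4 \cdot 5 \frac{2}{-3 + 4} W = - 4 - 4 \cdot 5 \cdot \frac{2}{1} W = - 4 - 4 \cdot 5 \cdot 2 \cdot 1 W = - 4 - 4 \cdot 5 \cdot 2 W = - 4 \left(-4\right) 10 W = - 4 \left(- 40 W\right) = 160 W$)
$- z{\left(882,d \right)} = - 160 \cdot 882 = \left(-1\right) 141120 = -141120$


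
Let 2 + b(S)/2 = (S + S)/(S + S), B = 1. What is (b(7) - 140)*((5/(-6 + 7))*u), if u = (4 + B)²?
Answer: -17750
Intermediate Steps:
b(S) = -2 (b(S) = -4 + 2*((S + S)/(S + S)) = -4 + 2*((2*S)/((2*S))) = -4 + 2*((2*S)*(1/(2*S))) = -4 + 2*1 = -4 + 2 = -2)
u = 25 (u = (4 + 1)² = 5² = 25)
(b(7) - 140)*((5/(-6 + 7))*u) = (-2 - 140)*((5/(-6 + 7))*25) = -142*5/1*25 = -142*1*5*25 = -710*25 = -142*125 = -17750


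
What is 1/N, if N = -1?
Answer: -1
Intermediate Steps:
1/N = 1/(-1) = -1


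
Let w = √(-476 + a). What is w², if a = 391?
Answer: -85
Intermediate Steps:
w = I*√85 (w = √(-476 + 391) = √(-85) = I*√85 ≈ 9.2195*I)
w² = (I*√85)² = -85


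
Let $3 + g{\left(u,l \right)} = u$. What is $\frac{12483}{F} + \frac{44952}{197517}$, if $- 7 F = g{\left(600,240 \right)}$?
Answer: $- \frac{1914710737}{13101961} \approx -146.14$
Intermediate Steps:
$g{\left(u,l \right)} = -3 + u$
$F = - \frac{597}{7}$ ($F = - \frac{-3 + 600}{7} = \left(- \frac{1}{7}\right) 597 = - \frac{597}{7} \approx -85.286$)
$\frac{12483}{F} + \frac{44952}{197517} = \frac{12483}{- \frac{597}{7}} + \frac{44952}{197517} = 12483 \left(- \frac{7}{597}\right) + 44952 \cdot \frac{1}{197517} = - \frac{29127}{199} + \frac{14984}{65839} = - \frac{1914710737}{13101961}$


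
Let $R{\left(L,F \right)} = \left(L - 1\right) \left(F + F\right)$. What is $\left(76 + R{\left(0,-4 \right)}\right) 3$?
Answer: $252$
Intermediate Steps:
$R{\left(L,F \right)} = 2 F \left(-1 + L\right)$ ($R{\left(L,F \right)} = \left(-1 + L\right) 2 F = 2 F \left(-1 + L\right)$)
$\left(76 + R{\left(0,-4 \right)}\right) 3 = \left(76 + 2 \left(-4\right) \left(-1 + 0\right)\right) 3 = \left(76 + 2 \left(-4\right) \left(-1\right)\right) 3 = \left(76 + 8\right) 3 = 84 \cdot 3 = 252$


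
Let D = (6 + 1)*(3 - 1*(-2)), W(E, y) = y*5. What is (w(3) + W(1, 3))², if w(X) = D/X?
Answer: 6400/9 ≈ 711.11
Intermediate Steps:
W(E, y) = 5*y
D = 35 (D = 7*(3 + 2) = 7*5 = 35)
w(X) = 35/X
(w(3) + W(1, 3))² = (35/3 + 5*3)² = (35*(⅓) + 15)² = (35/3 + 15)² = (80/3)² = 6400/9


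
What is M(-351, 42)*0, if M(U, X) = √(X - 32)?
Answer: 0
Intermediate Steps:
M(U, X) = √(-32 + X)
M(-351, 42)*0 = √(-32 + 42)*0 = √10*0 = 0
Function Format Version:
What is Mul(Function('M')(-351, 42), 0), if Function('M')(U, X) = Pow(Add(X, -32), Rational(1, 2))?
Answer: 0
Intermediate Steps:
Function('M')(U, X) = Pow(Add(-32, X), Rational(1, 2))
Mul(Function('M')(-351, 42), 0) = Mul(Pow(Add(-32, 42), Rational(1, 2)), 0) = Mul(Pow(10, Rational(1, 2)), 0) = 0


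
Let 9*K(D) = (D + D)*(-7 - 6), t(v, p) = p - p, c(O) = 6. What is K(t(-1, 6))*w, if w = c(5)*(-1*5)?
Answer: 0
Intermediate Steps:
t(v, p) = 0
K(D) = -26*D/9 (K(D) = ((D + D)*(-7 - 6))/9 = ((2*D)*(-13))/9 = (-26*D)/9 = -26*D/9)
w = -30 (w = 6*(-1*5) = 6*(-5) = -30)
K(t(-1, 6))*w = -26/9*0*(-30) = 0*(-30) = 0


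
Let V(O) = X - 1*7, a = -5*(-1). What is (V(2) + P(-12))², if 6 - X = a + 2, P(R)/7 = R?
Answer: 8464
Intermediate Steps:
P(R) = 7*R
a = 5
X = -1 (X = 6 - (5 + 2) = 6 - 1*7 = 6 - 7 = -1)
V(O) = -8 (V(O) = -1 - 1*7 = -1 - 7 = -8)
(V(2) + P(-12))² = (-8 + 7*(-12))² = (-8 - 84)² = (-92)² = 8464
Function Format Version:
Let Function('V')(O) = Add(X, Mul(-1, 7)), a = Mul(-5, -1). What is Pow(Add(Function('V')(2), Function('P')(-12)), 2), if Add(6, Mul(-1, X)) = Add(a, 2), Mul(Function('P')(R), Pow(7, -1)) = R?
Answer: 8464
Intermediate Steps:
Function('P')(R) = Mul(7, R)
a = 5
X = -1 (X = Add(6, Mul(-1, Add(5, 2))) = Add(6, Mul(-1, 7)) = Add(6, -7) = -1)
Function('V')(O) = -8 (Function('V')(O) = Add(-1, Mul(-1, 7)) = Add(-1, -7) = -8)
Pow(Add(Function('V')(2), Function('P')(-12)), 2) = Pow(Add(-8, Mul(7, -12)), 2) = Pow(Add(-8, -84), 2) = Pow(-92, 2) = 8464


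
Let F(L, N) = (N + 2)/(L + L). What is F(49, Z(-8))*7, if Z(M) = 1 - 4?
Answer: -1/14 ≈ -0.071429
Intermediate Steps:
Z(M) = -3
F(L, N) = (2 + N)/(2*L) (F(L, N) = (2 + N)/((2*L)) = (2 + N)*(1/(2*L)) = (2 + N)/(2*L))
F(49, Z(-8))*7 = ((½)*(2 - 3)/49)*7 = ((½)*(1/49)*(-1))*7 = -1/98*7 = -1/14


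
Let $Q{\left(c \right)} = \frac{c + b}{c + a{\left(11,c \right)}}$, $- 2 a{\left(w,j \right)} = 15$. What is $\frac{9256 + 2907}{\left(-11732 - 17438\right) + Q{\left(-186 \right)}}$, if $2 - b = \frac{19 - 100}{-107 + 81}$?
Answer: $- \frac{61192053}{146749405} \approx -0.41698$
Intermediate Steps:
$a{\left(w,j \right)} = - \frac{15}{2}$ ($a{\left(w,j \right)} = \left(- \frac{1}{2}\right) 15 = - \frac{15}{2}$)
$b = - \frac{29}{26}$ ($b = 2 - \frac{19 - 100}{-107 + 81} = 2 - - \frac{81}{-26} = 2 - \left(-81\right) \left(- \frac{1}{26}\right) = 2 - \frac{81}{26} = - \frac{29}{26} \approx -1.1154$)
$Q{\left(c \right)} = \frac{- \frac{29}{26} + c}{- \frac{15}{2} + c}$ ($Q{\left(c \right)} = \frac{c - \frac{29}{26}}{c - \frac{15}{2}} = \frac{- \frac{29}{26} + c}{- \frac{15}{2} + c}$)
$\frac{9256 + 2907}{\left(-11732 - 17438\right) + Q{\left(-186 \right)}} = \frac{9256 + 2907}{\left(-11732 - 17438\right) + \frac{-29 + 26 \left(-186\right)}{13 \left(-15 + 2 \left(-186\right)\right)}} = \frac{12163}{\left(-11732 - 17438\right) + \frac{-29 - 4836}{13 \left(-15 - 372\right)}} = \frac{12163}{-29170 + \frac{1}{13} \frac{1}{-387} \left(-4865\right)} = \frac{12163}{-29170 + \frac{1}{13} \left(- \frac{1}{387}\right) \left(-4865\right)} = \frac{12163}{-29170 + \frac{4865}{5031}} = \frac{12163}{- \frac{146749405}{5031}} = 12163 \left(- \frac{5031}{146749405}\right) = - \frac{61192053}{146749405}$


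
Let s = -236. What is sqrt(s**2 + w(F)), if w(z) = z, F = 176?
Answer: 24*sqrt(97) ≈ 236.37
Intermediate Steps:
sqrt(s**2 + w(F)) = sqrt((-236)**2 + 176) = sqrt(55696 + 176) = sqrt(55872) = 24*sqrt(97)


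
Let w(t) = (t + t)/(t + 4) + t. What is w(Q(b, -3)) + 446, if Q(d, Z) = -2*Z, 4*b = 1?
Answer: 2266/5 ≈ 453.20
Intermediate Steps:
b = ¼ (b = (¼)*1 = ¼ ≈ 0.25000)
w(t) = t + 2*t/(4 + t) (w(t) = (2*t)/(4 + t) + t = 2*t/(4 + t) + t = t + 2*t/(4 + t))
w(Q(b, -3)) + 446 = (-2*(-3))*(6 - 2*(-3))/(4 - 2*(-3)) + 446 = 6*(6 + 6)/(4 + 6) + 446 = 6*12/10 + 446 = 6*(⅒)*12 + 446 = 36/5 + 446 = 2266/5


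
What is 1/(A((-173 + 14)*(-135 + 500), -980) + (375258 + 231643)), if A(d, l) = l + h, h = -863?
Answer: 1/605058 ≈ 1.6527e-6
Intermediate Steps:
A(d, l) = -863 + l (A(d, l) = l - 863 = -863 + l)
1/(A((-173 + 14)*(-135 + 500), -980) + (375258 + 231643)) = 1/((-863 - 980) + (375258 + 231643)) = 1/(-1843 + 606901) = 1/605058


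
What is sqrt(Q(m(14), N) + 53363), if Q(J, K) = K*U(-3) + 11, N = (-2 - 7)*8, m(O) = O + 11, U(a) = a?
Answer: sqrt(53590) ≈ 231.50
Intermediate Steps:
m(O) = 11 + O
N = -72 (N = -9*8 = -72)
Q(J, K) = 11 - 3*K (Q(J, K) = K*(-3) + 11 = -3*K + 11 = 11 - 3*K)
sqrt(Q(m(14), N) + 53363) = sqrt((11 - 3*(-72)) + 53363) = sqrt((11 + 216) + 53363) = sqrt(227 + 53363) = sqrt(53590)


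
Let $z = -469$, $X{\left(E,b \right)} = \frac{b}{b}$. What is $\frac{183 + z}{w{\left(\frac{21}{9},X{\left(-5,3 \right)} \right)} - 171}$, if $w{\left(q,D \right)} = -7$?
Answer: $\frac{143}{89} \approx 1.6067$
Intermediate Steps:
$X{\left(E,b \right)} = 1$
$\frac{183 + z}{w{\left(\frac{21}{9},X{\left(-5,3 \right)} \right)} - 171} = \frac{183 - 469}{-7 - 171} = - \frac{286}{-178} = \left(-286\right) \left(- \frac{1}{178}\right) = \frac{143}{89}$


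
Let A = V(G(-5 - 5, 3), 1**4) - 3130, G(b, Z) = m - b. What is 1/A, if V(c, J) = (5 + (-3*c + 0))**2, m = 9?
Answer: -1/426 ≈ -0.0023474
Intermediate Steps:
G(b, Z) = 9 - b
V(c, J) = (5 - 3*c)**2
A = -426 (A = (-5 + 3*(9 - (-5 - 5)))**2 - 3130 = (-5 + 3*(9 - 1*(-10)))**2 - 3130 = (-5 + 3*(9 + 10))**2 - 3130 = (-5 + 3*19)**2 - 3130 = (-5 + 57)**2 - 3130 = 52**2 - 3130 = 2704 - 3130 = -426)
1/A = 1/(-426) = -1/426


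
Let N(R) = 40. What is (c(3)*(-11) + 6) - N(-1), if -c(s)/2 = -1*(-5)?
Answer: 76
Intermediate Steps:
c(s) = -10 (c(s) = -(-2)*(-5) = -2*5 = -10)
(c(3)*(-11) + 6) - N(-1) = (-10*(-11) + 6) - 1*40 = (110 + 6) - 40 = 116 - 40 = 76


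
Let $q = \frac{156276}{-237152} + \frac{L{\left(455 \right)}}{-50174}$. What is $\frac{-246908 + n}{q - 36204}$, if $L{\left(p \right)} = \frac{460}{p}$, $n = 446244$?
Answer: $- \frac{26980044496024256}{4900285500419105} \approx -5.5058$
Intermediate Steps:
$q = - \frac{89194011521}{135349583096}$ ($q = \frac{156276}{-237152} + \frac{460 \cdot \frac{1}{455}}{-50174} = 156276 \left(- \frac{1}{237152}\right) + 460 \cdot \frac{1}{455} \left(- \frac{1}{50174}\right) = - \frac{39069}{59288} + \frac{92}{91} \left(- \frac{1}{50174}\right) = - \frac{39069}{59288} - \frac{46}{2282917} = - \frac{89194011521}{135349583096} \approx -0.65899$)
$\frac{-246908 + n}{q - 36204} = \frac{-246908 + 446244}{- \frac{89194011521}{135349583096} - 36204} = \frac{199336}{- \frac{4900285500419105}{135349583096}} = 199336 \left(- \frac{135349583096}{4900285500419105}\right) = - \frac{26980044496024256}{4900285500419105}$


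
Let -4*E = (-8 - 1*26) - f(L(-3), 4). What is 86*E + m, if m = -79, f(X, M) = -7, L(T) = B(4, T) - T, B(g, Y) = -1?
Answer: 1003/2 ≈ 501.50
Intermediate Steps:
L(T) = -1 - T
E = 27/4 (E = -((-8 - 1*26) - 1*(-7))/4 = -((-8 - 26) + 7)/4 = -(-34 + 7)/4 = -¼*(-27) = 27/4 ≈ 6.7500)
86*E + m = 86*(27/4) - 79 = 1161/2 - 79 = 1003/2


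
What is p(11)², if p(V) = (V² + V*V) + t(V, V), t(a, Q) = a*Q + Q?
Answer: 139876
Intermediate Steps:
t(a, Q) = Q + Q*a (t(a, Q) = Q*a + Q = Q + Q*a)
p(V) = 2*V² + V*(1 + V) (p(V) = (V² + V*V) + V*(1 + V) = (V² + V²) + V*(1 + V) = 2*V² + V*(1 + V))
p(11)² = (11*(1 + 3*11))² = (11*(1 + 33))² = (11*34)² = 374² = 139876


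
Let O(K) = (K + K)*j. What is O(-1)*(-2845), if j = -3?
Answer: -17070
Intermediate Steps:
O(K) = -6*K (O(K) = (K + K)*(-3) = (2*K)*(-3) = -6*K)
O(-1)*(-2845) = -6*(-1)*(-2845) = 6*(-2845) = -17070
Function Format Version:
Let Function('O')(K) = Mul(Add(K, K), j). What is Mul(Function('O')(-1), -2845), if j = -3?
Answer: -17070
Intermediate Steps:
Function('O')(K) = Mul(-6, K) (Function('O')(K) = Mul(Add(K, K), -3) = Mul(Mul(2, K), -3) = Mul(-6, K))
Mul(Function('O')(-1), -2845) = Mul(Mul(-6, -1), -2845) = Mul(6, -2845) = -17070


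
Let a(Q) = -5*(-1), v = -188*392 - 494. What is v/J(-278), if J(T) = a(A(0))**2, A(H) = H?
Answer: -14838/5 ≈ -2967.6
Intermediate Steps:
v = -74190 (v = -73696 - 494 = -74190)
a(Q) = 5
J(T) = 25 (J(T) = 5**2 = 25)
v/J(-278) = -74190/25 = -74190*1/25 = -14838/5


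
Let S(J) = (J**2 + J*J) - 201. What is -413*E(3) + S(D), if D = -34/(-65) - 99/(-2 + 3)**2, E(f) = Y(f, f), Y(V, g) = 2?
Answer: 77606527/4225 ≈ 18368.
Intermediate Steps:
E(f) = 2
D = -6401/65 (D = -34*(-1/65) - 99/(1**2) = 34/65 - 99/1 = 34/65 - 99*1 = 34/65 - 99 = -6401/65 ≈ -98.477)
S(J) = -201 + 2*J**2 (S(J) = (J**2 + J**2) - 201 = 2*J**2 - 201 = -201 + 2*J**2)
-413*E(3) + S(D) = -413*2 + (-201 + 2*(-6401/65)**2) = -826 + (-201 + 2*(40972801/4225)) = -826 + (-201 + 81945602/4225) = -826 + 81096377/4225 = 77606527/4225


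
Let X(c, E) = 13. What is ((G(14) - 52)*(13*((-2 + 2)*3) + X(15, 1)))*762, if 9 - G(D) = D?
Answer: -564642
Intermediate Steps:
G(D) = 9 - D
((G(14) - 52)*(13*((-2 + 2)*3) + X(15, 1)))*762 = (((9 - 1*14) - 52)*(13*((-2 + 2)*3) + 13))*762 = (((9 - 14) - 52)*(13*(0*3) + 13))*762 = ((-5 - 52)*(13*0 + 13))*762 = -57*(0 + 13)*762 = -57*13*762 = -741*762 = -564642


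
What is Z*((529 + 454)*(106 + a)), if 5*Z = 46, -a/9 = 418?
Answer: -165317008/5 ≈ -3.3063e+7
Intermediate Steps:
a = -3762 (a = -9*418 = -3762)
Z = 46/5 (Z = (1/5)*46 = 46/5 ≈ 9.2000)
Z*((529 + 454)*(106 + a)) = 46*((529 + 454)*(106 - 3762))/5 = 46*(983*(-3656))/5 = (46/5)*(-3593848) = -165317008/5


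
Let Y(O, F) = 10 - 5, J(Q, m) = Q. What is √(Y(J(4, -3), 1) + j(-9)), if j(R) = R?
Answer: 2*I ≈ 2.0*I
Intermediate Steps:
Y(O, F) = 5
√(Y(J(4, -3), 1) + j(-9)) = √(5 - 9) = √(-4) = 2*I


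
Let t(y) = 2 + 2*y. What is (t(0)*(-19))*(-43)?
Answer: 1634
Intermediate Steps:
(t(0)*(-19))*(-43) = ((2 + 2*0)*(-19))*(-43) = ((2 + 0)*(-19))*(-43) = (2*(-19))*(-43) = -38*(-43) = 1634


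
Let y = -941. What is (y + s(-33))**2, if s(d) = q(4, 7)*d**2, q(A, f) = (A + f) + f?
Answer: 348232921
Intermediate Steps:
q(A, f) = A + 2*f
s(d) = 18*d**2 (s(d) = (4 + 2*7)*d**2 = (4 + 14)*d**2 = 18*d**2)
(y + s(-33))**2 = (-941 + 18*(-33)**2)**2 = (-941 + 18*1089)**2 = (-941 + 19602)**2 = 18661**2 = 348232921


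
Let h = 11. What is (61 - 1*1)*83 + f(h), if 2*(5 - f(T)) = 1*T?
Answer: 9959/2 ≈ 4979.5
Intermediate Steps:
f(T) = 5 - T/2
(61 - 1*1)*83 + f(h) = (61 - 1*1)*83 + (5 - ½*11) = (61 - 1)*83 + (5 - 11/2) = 60*83 - ½ = 4980 - ½ = 9959/2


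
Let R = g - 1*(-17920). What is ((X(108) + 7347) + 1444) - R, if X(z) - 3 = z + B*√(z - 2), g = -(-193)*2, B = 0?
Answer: -9404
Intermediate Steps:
g = 386 (g = -193*(-2) = 386)
X(z) = 3 + z (X(z) = 3 + (z + 0*√(z - 2)) = 3 + (z + 0*√(-2 + z)) = 3 + (z + 0) = 3 + z)
R = 18306 (R = 386 - 1*(-17920) = 386 + 17920 = 18306)
((X(108) + 7347) + 1444) - R = (((3 + 108) + 7347) + 1444) - 1*18306 = ((111 + 7347) + 1444) - 18306 = (7458 + 1444) - 18306 = 8902 - 18306 = -9404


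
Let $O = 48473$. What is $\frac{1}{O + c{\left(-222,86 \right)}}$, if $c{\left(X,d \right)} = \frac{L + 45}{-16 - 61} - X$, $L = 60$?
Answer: $\frac{11}{535630} \approx 2.0537 \cdot 10^{-5}$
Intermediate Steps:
$c{\left(X,d \right)} = - \frac{15}{11} - X$ ($c{\left(X,d \right)} = \frac{60 + 45}{-16 - 61} - X = \frac{105}{-77} - X = 105 \left(- \frac{1}{77}\right) - X = - \frac{15}{11} - X$)
$\frac{1}{O + c{\left(-222,86 \right)}} = \frac{1}{48473 - - \frac{2427}{11}} = \frac{1}{48473 + \left(- \frac{15}{11} + 222\right)} = \frac{1}{48473 + \frac{2427}{11}} = \frac{1}{\frac{535630}{11}} = \frac{11}{535630}$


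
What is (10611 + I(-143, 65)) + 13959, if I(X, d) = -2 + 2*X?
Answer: 24282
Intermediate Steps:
(10611 + I(-143, 65)) + 13959 = (10611 + (-2 + 2*(-143))) + 13959 = (10611 + (-2 - 286)) + 13959 = (10611 - 288) + 13959 = 10323 + 13959 = 24282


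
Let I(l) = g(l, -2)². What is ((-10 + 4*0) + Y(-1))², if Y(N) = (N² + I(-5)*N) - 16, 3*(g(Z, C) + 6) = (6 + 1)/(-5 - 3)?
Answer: 1383914401/331776 ≈ 4171.2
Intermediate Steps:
g(Z, C) = -151/24 (g(Z, C) = -6 + ((6 + 1)/(-5 - 3))/3 = -6 + (7/(-8))/3 = -6 + (7*(-⅛))/3 = -6 + (⅓)*(-7/8) = -6 - 7/24 = -151/24)
I(l) = 22801/576 (I(l) = (-151/24)² = 22801/576)
Y(N) = -16 + N² + 22801*N/576 (Y(N) = (N² + 22801*N/576) - 16 = -16 + N² + 22801*N/576)
((-10 + 4*0) + Y(-1))² = ((-10 + 4*0) + (-16 + (-1)² + (22801/576)*(-1)))² = ((-10 + 0) + (-16 + 1 - 22801/576))² = (-10 - 31441/576)² = (-37201/576)² = 1383914401/331776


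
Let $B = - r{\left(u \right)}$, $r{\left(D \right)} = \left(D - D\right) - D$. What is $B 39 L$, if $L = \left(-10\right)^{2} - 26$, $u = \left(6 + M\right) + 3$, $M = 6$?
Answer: $43290$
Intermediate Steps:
$u = 15$ ($u = \left(6 + 6\right) + 3 = 12 + 3 = 15$)
$r{\left(D \right)} = - D$ ($r{\left(D \right)} = 0 - D = - D$)
$L = 74$ ($L = 100 - 26 = 74$)
$B = 15$ ($B = - \left(-1\right) 15 = \left(-1\right) \left(-15\right) = 15$)
$B 39 L = 15 \cdot 39 \cdot 74 = 585 \cdot 74 = 43290$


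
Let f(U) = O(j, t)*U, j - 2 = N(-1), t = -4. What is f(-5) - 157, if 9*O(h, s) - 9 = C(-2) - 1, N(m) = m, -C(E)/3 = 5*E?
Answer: -1603/9 ≈ -178.11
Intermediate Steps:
C(E) = -15*E
j = 1 (j = 2 - 1 = 1)
O(h, s) = 38/9 (O(h, s) = 1 + (-15*(-2) - 1)/9 = 1 + (30 - 1)/9 = 1 + (1/9)*29 = 1 + 29/9 = 38/9)
f(U) = 38*U/9
f(-5) - 157 = (38/9)*(-5) - 157 = -190/9 - 157 = -1603/9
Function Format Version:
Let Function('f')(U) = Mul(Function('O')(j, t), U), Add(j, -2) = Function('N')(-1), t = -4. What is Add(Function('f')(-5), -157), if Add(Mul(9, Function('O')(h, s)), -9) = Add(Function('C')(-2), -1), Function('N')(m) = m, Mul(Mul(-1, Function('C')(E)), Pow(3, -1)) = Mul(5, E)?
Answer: Rational(-1603, 9) ≈ -178.11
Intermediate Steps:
Function('C')(E) = Mul(-15, E) (Function('C')(E) = Mul(-3, Mul(5, E)) = Mul(-15, E))
j = 1 (j = Add(2, -1) = 1)
Function('O')(h, s) = Rational(38, 9) (Function('O')(h, s) = Add(1, Mul(Rational(1, 9), Add(Mul(-15, -2), -1))) = Add(1, Mul(Rational(1, 9), Add(30, -1))) = Add(1, Mul(Rational(1, 9), 29)) = Add(1, Rational(29, 9)) = Rational(38, 9))
Function('f')(U) = Mul(Rational(38, 9), U)
Add(Function('f')(-5), -157) = Add(Mul(Rational(38, 9), -5), -157) = Add(Rational(-190, 9), -157) = Rational(-1603, 9)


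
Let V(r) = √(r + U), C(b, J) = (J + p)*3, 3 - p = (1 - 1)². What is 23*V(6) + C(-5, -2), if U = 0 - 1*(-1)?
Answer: 3 + 23*√7 ≈ 63.852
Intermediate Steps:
p = 3 (p = 3 - (1 - 1)² = 3 - 1*0² = 3 - 1*0 = 3 + 0 = 3)
U = 1 (U = 0 + 1 = 1)
C(b, J) = 9 + 3*J (C(b, J) = (J + 3)*3 = (3 + J)*3 = 9 + 3*J)
V(r) = √(1 + r) (V(r) = √(r + 1) = √(1 + r))
23*V(6) + C(-5, -2) = 23*√(1 + 6) + (9 + 3*(-2)) = 23*√7 + (9 - 6) = 23*√7 + 3 = 3 + 23*√7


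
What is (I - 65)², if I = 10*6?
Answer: 25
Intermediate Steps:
I = 60
(I - 65)² = (60 - 65)² = (-5)² = 25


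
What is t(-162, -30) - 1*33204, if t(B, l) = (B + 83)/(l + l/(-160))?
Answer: -15837044/477 ≈ -33201.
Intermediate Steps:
t(B, l) = 160*(83 + B)/(159*l) (t(B, l) = (83 + B)/(l + l*(-1/160)) = (83 + B)/(l - l/160) = (83 + B)/((159*l/160)) = (83 + B)*(160/(159*l)) = 160*(83 + B)/(159*l))
t(-162, -30) - 1*33204 = (160/159)*(83 - 162)/(-30) - 1*33204 = (160/159)*(-1/30)*(-79) - 33204 = 1264/477 - 33204 = -15837044/477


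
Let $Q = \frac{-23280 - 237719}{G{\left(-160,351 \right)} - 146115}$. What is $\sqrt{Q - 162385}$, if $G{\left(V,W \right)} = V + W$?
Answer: $\frac{i \sqrt{23695607741}}{382} \approx 402.97 i$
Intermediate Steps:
$Q = \frac{260999}{145924}$ ($Q = \frac{-23280 - 237719}{\left(-160 + 351\right) - 146115} = - \frac{260999}{191 - 146115} = - \frac{260999}{-145924} = \left(-260999\right) \left(- \frac{1}{145924}\right) = \frac{260999}{145924} \approx 1.7886$)
$\sqrt{Q - 162385} = \sqrt{\frac{260999}{145924} - 162385} = \sqrt{- \frac{23695607741}{145924}} = \frac{i \sqrt{23695607741}}{382}$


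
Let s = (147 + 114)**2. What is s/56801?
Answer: 68121/56801 ≈ 1.1993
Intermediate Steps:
s = 68121 (s = 261**2 = 68121)
s/56801 = 68121/56801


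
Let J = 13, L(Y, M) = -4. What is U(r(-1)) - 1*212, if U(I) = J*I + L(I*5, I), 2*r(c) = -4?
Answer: -242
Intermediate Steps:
r(c) = -2 (r(c) = (½)*(-4) = -2)
U(I) = -4 + 13*I (U(I) = 13*I - 4 = -4 + 13*I)
U(r(-1)) - 1*212 = (-4 + 13*(-2)) - 1*212 = (-4 - 26) - 212 = -30 - 212 = -242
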